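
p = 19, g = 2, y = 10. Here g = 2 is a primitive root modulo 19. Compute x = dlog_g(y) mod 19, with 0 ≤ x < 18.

17

Successive powers of 2 modulo 19:
  2^0=1  2^1=2  2^2=4  2^3=8  2^4=16  2^5=13
  2^6=7  2^7=14  2^8=9  2^9=18  2^10=17  2^11=15
  2^12=11  2^13=3  2^14=6  2^15=12  2^16=5  2^17=10
So 2^17 ≡ 10 (mod 19), giving x = 17.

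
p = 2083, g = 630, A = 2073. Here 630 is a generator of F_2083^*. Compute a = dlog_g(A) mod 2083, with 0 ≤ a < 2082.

Baby-step giant-step with m = ceil(sqrt(2082)) = 46.
Baby table (630^j mod 2083 for j=0..45):
  0:1  1:630  2:1130  3:1597  4:21  5:732  6:817  7:209
  8:441  9:791  10:493  11:223  12:929  13:2030  14:2021  15:517
  16:762  17:970  18:781  19:442  20:1421  21:1623  22:1820  23:950
  24:679  25:755  26:726  27:1203  28:1761  29:1274  30:665  31:267
  32:1570  33:1758  34:1467  35:1441  36:1725  37:1507  38:1645  39:1099
  40:814  41:402  42:1217  43:166  44:430  45:110
Giant step factor: 630^(-46) ≡ 1255 (mod 2083).
Scan 2073·1255^i mod 2083 for i = 0, 1, …:
  i=0: 2073   i=1: 2031   i=2: 1396   i=3: 177
  i=4: 1337   i=5: 1120   i=6: 1658   i=7: 1956
  i=8: 1006   i=9: 232   i=10: 1623
Match at i=10, j=21: a = 10·46 + 21 = 481.

481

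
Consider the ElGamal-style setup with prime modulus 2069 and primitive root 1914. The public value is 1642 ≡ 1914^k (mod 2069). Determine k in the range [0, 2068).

1406

Baby-step giant-step with m = ceil(sqrt(2068)) = 46.
Baby table (1914^j mod 2069 for j=0..45):
  0:1  1:1914  2:1266  3:325  4:1350  5:1788  6:106  7:122
  8:1780  9:1346  10:339  11:1249  12:891  13:518  14:401  15:1984
  16:761  17:2047  18:1341  19:1114  20:1126  21:1335  22:2044  23:1806
  24:1454  25:151  26:1423  27:818  28:1488  29:1088  30:1018  31:1523
  32:1870  33:1879  34:484  35:1533  36:320  37:56  38:1665  39:550
  40:1648  41:1116  42:816  43:1798  44:625  45:368
Giant step factor: 1914^(-46) ≡ 1510 (mod 2069).
Scan 1642·1510^i mod 2069 for i = 0, 1, …:
  i=0: 1642   i=1: 758   i=2: 423   i=3: 1478
  i=4: 1398   i=5: 600   i=6: 1847   i=7: 2027
  i=8: 719   i=9: 1534     …   i=29: 1019
  i=30: 1423
Match at i=30, j=26: k = 30·46 + 26 = 1406.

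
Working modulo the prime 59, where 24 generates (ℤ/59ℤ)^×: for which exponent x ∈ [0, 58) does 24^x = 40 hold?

33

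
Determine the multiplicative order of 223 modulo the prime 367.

The order of 223 must divide p − 1 = 366 = 2 · 3 · 61.
Divisors: 1, 2, 3, 6, 61, 122, 183, 366.
Check each in increasing order: 223^1 ≡ 223;  223^2 ≡ 184;  223^3 ≡ 295;  223^6 ≡ 46;  223^61 ≡ 284;  223^122 ≡ 283;  223^183 ≡ 366;  223^366 ≡ 1.
Smallest exponent giving 1 is 366.

366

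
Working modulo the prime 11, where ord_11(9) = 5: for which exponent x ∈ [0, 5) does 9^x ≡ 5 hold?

4

Successive powers of 9 modulo 11:
  9^0=1  9^1=9  9^2=4  9^3=3  9^4=5
So 9^4 ≡ 5 (mod 11), giving x = 4.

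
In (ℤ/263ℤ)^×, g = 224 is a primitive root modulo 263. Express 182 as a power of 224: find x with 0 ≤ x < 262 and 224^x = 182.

Baby-step giant-step with m = ceil(sqrt(262)) = 17.
Baby table (224^j mod 263 for j=0..16):
  0:1  1:224  2:206  3:119  4:93  5:55  6:222  7:21
  8:233  9:118  10:132  11:112  12:103  13:191  14:178  15:159
  16:111
Giant step factor: 224^(-17) ≡ 213 (mod 263).
Scan 182·213^i mod 263 for i = 0, 1, …:
  i=0: 182   i=1: 105   i=2: 10   i=3: 26
  i=4: 15   i=5: 39   i=6: 154   i=7: 190
  i=8: 231   i=9: 22   i=10: 215   i=11: 33
  i=12: 191
Match at i=12, j=13: x = 12·17 + 13 = 217.

217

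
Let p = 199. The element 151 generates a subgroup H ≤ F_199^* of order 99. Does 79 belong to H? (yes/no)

79 ∈ ⟨151⟩ iff 79^99 ≡ 1 (mod 199), since |⟨151⟩| = 99.
79^99 mod 199 = 1.
Since 1 = 1, 79 lies in the subgroup.

yes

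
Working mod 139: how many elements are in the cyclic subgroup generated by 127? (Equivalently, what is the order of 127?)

The order of 127 must divide p − 1 = 138 = 2 · 3 · 23.
Divisors: 1, 2, 3, 6, 23, 46, 69, 138.
Check each in increasing order: 127^1 ≡ 127;  127^2 ≡ 5;  127^3 ≡ 79;  127^6 ≡ 125;  127^23 ≡ 42;  127^46 ≡ 96;  127^69 ≡ 1.
Smallest exponent giving 1 is 69.

69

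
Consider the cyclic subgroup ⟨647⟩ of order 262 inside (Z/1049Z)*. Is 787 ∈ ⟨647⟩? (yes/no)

yes

787 ∈ ⟨647⟩ iff 787^262 ≡ 1 (mod 1049), since |⟨647⟩| = 262.
787^262 mod 1049 = 1.
Since 1 = 1, 787 lies in the subgroup.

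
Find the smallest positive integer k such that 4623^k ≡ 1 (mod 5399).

The order of 4623 must divide p − 1 = 5398 = 2 · 2699.
Divisors: 1, 2, 2699, 5398.
Check each in increasing order: 4623^1 ≡ 4623;  4623^2 ≡ 2887;  4623^2699 ≡ 5398;  4623^5398 ≡ 1.
Smallest exponent giving 1 is 5398.

5398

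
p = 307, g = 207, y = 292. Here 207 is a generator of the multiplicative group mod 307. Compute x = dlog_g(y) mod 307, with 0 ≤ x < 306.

Baby-step giant-step with m = ceil(sqrt(306)) = 18.
Baby table (207^j mod 307 for j=0..17):
  0:1  1:207  2:176  3:206  4:276  5:30  6:70  7:61
  8:40  9:298  10:286  11:258  12:295  13:279  14:37  15:291
  16:65  17:254
Giant step factor: 207^(-18) ≡ 235 (mod 307).
Scan 292·235^i mod 307 for i = 0, 1, …:
  i=0: 292   i=1: 159   i=2: 218   i=3: 268
  i=4: 45   i=5: 137   i=6: 267   i=7: 117
  i=8: 172   i=9: 203     …   i=13: 5
  i=14: 254
Match at i=14, j=17: x = 14·18 + 17 = 269.

269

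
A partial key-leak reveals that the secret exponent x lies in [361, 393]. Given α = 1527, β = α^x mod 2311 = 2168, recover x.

Compute 1527^361 mod 2311 = 1161, then multiply by 1527 repeatedly:
  1527^361=1161  1527^362=310  1527^363=1926  1527^364=1410  1527^365=1529
  1527^366=673  1527^367=1587  1527^368=1421  1527^369=2149  1527^370=2214
  1527^371=2096  1527^372=2168
Found 2168 at exponent 372.

372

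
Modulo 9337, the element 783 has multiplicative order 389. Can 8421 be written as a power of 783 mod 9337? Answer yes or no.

no

8421 ∈ ⟨783⟩ iff 8421^389 ≡ 1 (mod 9337), since |⟨783⟩| = 389.
8421^389 mod 9337 = 3610.
Since 3610 ≠ 1, 8421 does not lie in the subgroup.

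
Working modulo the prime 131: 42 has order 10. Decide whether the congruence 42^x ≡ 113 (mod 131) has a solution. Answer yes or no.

no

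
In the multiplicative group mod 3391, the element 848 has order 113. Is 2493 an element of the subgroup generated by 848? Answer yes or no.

yes

2493 ∈ ⟨848⟩ iff 2493^113 ≡ 1 (mod 3391), since |⟨848⟩| = 113.
2493^113 mod 3391 = 1.
Since 1 = 1, 2493 lies in the subgroup.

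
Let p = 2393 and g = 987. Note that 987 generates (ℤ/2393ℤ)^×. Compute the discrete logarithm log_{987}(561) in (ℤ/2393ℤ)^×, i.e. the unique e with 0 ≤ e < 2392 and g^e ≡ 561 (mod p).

498

Baby-step giant-step with m = ceil(sqrt(2392)) = 49.
Baby table (987^j mod 2393 for j=0..48):
  0:1  1:987  2:218  3:2189  4:2057  5:995  6:935  7:1540
  8:425  9:700  10:1716  11:1841  12:780  13:1707  14:137  15:1211
  16:1150  17:768  18:1828  19:2307  20:1266  21:396  22:793  23:180
  24:578  25:952  26:1568  27:1738  28:2018  29:790  30:2005  31:2317
  32:1564  33:183  34:1146  35:1606  36:956  37:730  38:217  39:1202
  40:1839  41:1199  42:1271  43:545  44:1883  45:1553  46:1291  47:1141
  48:1457
Giant step factor: 987^(-49) ≡ 125 (mod 2393).
Scan 561·125^i mod 2393 for i = 0, 1, …:
  i=0: 561   i=1: 728   i=2: 66   i=3: 1071
  i=4: 2260   i=5: 126   i=6: 1392   i=7: 1704
  i=8: 23   i=9: 482   i=10: 425
Match at i=10, j=8: e = 10·49 + 8 = 498.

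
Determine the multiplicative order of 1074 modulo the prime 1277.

1276

The order of 1074 must divide p − 1 = 1276 = 2^2 · 11 · 29.
Divisors: 1, 2, 4, 11, 22, 29, 44, 58, 116, 319, 638, 1276.
Check each in increasing order: 1074^1 ≡ 1074;  1074^2 ≡ 345;  1074^4 ≡ 264;  1074^11 ≡ 745;  1074^22 ≡ 807;  1074^29 ≡ 1218;  1074^44 ≡ 1256;  1074^58 ≡ 927;  1074^116 ≡ 1185;  1074^319 ≡ 1164;  1074^638 ≡ 1276;  1074^1276 ≡ 1.
Smallest exponent giving 1 is 1276.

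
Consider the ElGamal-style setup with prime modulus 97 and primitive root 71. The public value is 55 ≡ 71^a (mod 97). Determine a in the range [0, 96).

69

Baby-step giant-step with m = ceil(sqrt(96)) = 10.
Baby table (71^j mod 97 for j=0..9):
  0:1  1:71  2:94  3:78  4:9  5:57  6:70  7:23
  8:81  9:28
Giant step factor: 71^(-10) ≡ 95 (mod 97).
Scan 55·95^i mod 97 for i = 0, 1, …:
  i=0: 55   i=1: 84   i=2: 26   i=3: 45
  i=4: 7   i=5: 83   i=6: 28
Match at i=6, j=9: a = 6·10 + 9 = 69.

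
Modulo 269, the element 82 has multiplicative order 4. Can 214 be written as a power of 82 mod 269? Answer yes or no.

214 ∈ ⟨82⟩ iff 214^4 ≡ 1 (mod 269), since |⟨82⟩| = 4.
214^4 mod 269 = 52.
Since 52 ≠ 1, 214 does not lie in the subgroup.

no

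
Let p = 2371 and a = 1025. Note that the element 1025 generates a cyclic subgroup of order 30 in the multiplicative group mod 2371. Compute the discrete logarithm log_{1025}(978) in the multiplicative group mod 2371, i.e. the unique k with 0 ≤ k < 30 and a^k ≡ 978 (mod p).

18

Successive powers of 1025 modulo 2371:
  1025^0=1  1025^1=1025  1025^2=272  1025^3=1393  1025^4=483  1025^5=1907
  1025^6=971  1025^7=1826  1025^8=931  1025^9=1133  1025^10=1906  1025^11=2317
  1025^12=1554  1025^13=1909  1025^14=650  1025^15=2370  1025^16=1346  1025^17=2099
  1025^18=978
So 1025^18 ≡ 978 (mod 2371), giving k = 18.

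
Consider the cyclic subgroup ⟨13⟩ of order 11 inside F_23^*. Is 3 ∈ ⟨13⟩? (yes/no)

3 ∈ ⟨13⟩ iff 3^11 ≡ 1 (mod 23), since |⟨13⟩| = 11.
3^11 mod 23 = 1.
Since 1 = 1, 3 lies in the subgroup.

yes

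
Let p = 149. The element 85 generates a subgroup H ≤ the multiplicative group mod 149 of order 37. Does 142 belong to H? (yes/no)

yes

142 ∈ ⟨85⟩ iff 142^37 ≡ 1 (mod 149), since |⟨85⟩| = 37.
142^37 mod 149 = 1.
Since 1 = 1, 142 lies in the subgroup.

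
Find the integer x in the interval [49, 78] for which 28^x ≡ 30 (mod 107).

Compute 28^49 mod 107 = 78, then multiply by 28 repeatedly:
  28^49=78  28^50=44  28^51=55  28^52=42  28^53=106
  28^54=79  28^55=72  28^56=90  28^57=59  28^58=47
  28^59=32  28^60=40  28^61=50  28^62=9  28^63=38
  28^64=101  28^65=46  28^66=4  28^67=5  28^68=33
  28^69=68  28^70=85  28^71=26  28^72=86  28^73=54
  28^74=14  28^75=71  28^76=62  28^77=24  28^78=30
Found 30 at exponent 78.

78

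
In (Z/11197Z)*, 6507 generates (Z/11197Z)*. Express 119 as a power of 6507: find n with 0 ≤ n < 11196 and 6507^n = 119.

8571

Baby-step giant-step with m = ceil(sqrt(11196)) = 106.
Baby table (6507^j mod 11197 for j=0..105):
  0:1  1:6507  2:5192  3:2995  4:5685  5:8604  6:1228  7:7135
  8:4683  9:5244  10:5449  11:6941  12:7586  13:5726  14:6663  15:1357
  16:6763  17:2631  18:10901  19:11009  20:8354  21:9240  22:7987  23:6132
  24:6013  25:4273  26:2260  27:4159  28:10661  29:5712  30:5141  31:7048
  32:9621  33:1420  34:2415  35:5014  36:9237  37:10860  38:1753  39:8225
  40:9612  41:10039  42:475  43:453  44:2860  45:606  46:1898  47:11192
  48:1056  49:7631  50:7419  51:5166  52:1768  53:5057  54:9113  55:10176
  56:7371  57:6346  58:10083  59:6858  60:4961  61:276  62:4412  63:10973
  64:9239  65:1480  66:940  67:3018  68:9785  69:4853  70:2931  71:3526
  72:1029  73:11094  74:1599  75:2680  76:5031  77:7886  78:9548  79:7880
  80:4097  81:10319  82:8521  83:9800  84:1685  85:2432  86:3663  87:7925
  88:5790  89:8822  90:8932  91:8094  92:8167  93:1707  94:25  95:5917
  96:6633  97:7693  98:7761  99:2357  100:8306  101:10420  102:5105  103:7933
  104:1861  105:5570
Giant step factor: 6507^(-106) ≡ 7753 (mod 11197).
Scan 119·7753^i mod 11197 for i = 0, 1, …:
  i=0: 119   i=1: 4453   i=2: 3758   i=3: 1180
  i=4: 591   i=5: 2450   i=6: 4738   i=7: 7554
  i=8: 5852   i=9: 312     …   i=79: 7976
  i=80: 8094
Match at i=80, j=91: n = 80·106 + 91 = 8571.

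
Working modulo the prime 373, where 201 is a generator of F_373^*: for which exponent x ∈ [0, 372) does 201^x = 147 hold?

Baby-step giant-step with m = ceil(sqrt(372)) = 20.
Baby table (201^j mod 373 for j=0..19):
  0:1  1:201  2:117  3:18  4:261  5:241  6:324  7:222
  8:235  9:237  10:266  11:127  12:163  13:312  14:48  15:323
  16:21  17:118  18:219  19:5
Giant step factor: 201^(-20) ≡ 337 (mod 373).
Scan 147·337^i mod 373 for i = 0, 1, …:
  i=0: 147   i=1: 303   i=2: 282   i=3: 292
  i=4: 305   i=5: 210   i=6: 273   i=7: 243
  i=8: 204   i=9: 116     …   i=13: 25
  i=14: 219
Match at i=14, j=18: x = 14·20 + 18 = 298.

298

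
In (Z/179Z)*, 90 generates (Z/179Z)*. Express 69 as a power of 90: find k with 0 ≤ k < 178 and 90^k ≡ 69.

113

Baby-step giant-step with m = ceil(sqrt(178)) = 14.
Baby table (90^j mod 179 for j=0..13):
  0:1  1:90  2:45  3:112  4:56  5:28  6:14  7:7
  8:93  9:136  10:68  11:34  12:17  13:98
Giant step factor: 90^(-14) ≡ 95 (mod 179).
Scan 69·95^i mod 179 for i = 0, 1, …:
  i=0: 69   i=1: 111   i=2: 163   i=3: 91
  i=4: 53   i=5: 23   i=6: 37   i=7: 114
  i=8: 90
Match at i=8, j=1: k = 8·14 + 1 = 113.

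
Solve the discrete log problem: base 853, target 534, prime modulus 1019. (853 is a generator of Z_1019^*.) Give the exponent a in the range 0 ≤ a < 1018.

Baby-step giant-step with m = ceil(sqrt(1018)) = 32.
Baby table (853^j mod 1019 for j=0..31):
  0:1  1:853  2:43  3:1014  4:830  5:804  6:25  7:945
  8:56  9:894  10:370  11:739  12:625  13:188  14:381  15:951
  16:79  17:133  18:340  19:624  20:354  21:338  22:956  23:268
  24:348  25:315  26:698  27:298  28:463  29:586  30:548  31:742
Giant step factor: 853^(-32) ≡ 337 (mod 1019).
Scan 534·337^i mod 1019 for i = 0, 1, …:
  i=0: 534   i=1: 614   i=2: 61   i=3: 177
  i=4: 547   i=5: 919   i=6: 946   i=7: 874
  i=8: 47   i=9: 554     …   i=29: 128
  i=30: 338
Match at i=30, j=21: a = 30·32 + 21 = 981.

981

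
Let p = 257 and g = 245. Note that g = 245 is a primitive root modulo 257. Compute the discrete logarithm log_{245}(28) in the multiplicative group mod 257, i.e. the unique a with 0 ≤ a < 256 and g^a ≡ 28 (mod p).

85

Baby-step giant-step with m = ceil(sqrt(256)) = 16.
Baby table (245^j mod 257 for j=0..15):
  0:1  1:245  2:144  3:71  4:176  5:201  6:158  7:160
  8:136  9:167  10:52  11:147  12:35  13:94  14:157  15:172
Giant step factor: 245^(-16) ≡ 32 (mod 257).
Scan 28·32^i mod 257 for i = 0, 1, …:
  i=0: 28   i=1: 125   i=2: 145   i=3: 14
  i=4: 191   i=5: 201
Match at i=5, j=5: a = 5·16 + 5 = 85.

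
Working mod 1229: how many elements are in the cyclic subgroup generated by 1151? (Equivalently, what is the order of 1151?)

The order of 1151 must divide p − 1 = 1228 = 2^2 · 307.
Divisors: 1, 2, 4, 307, 614, 1228.
Check each in increasing order: 1151^1 ≡ 1151;  1151^2 ≡ 1168;  1151^4 ≡ 34;  1151^307 ≡ 632;  1151^614 ≡ 1228;  1151^1228 ≡ 1.
Smallest exponent giving 1 is 1228.

1228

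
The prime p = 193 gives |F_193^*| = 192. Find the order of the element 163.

The order of 163 must divide p − 1 = 192 = 2^6 · 3.
Divisors: 1, 2, 3, 4, 6, 8, 12, 16, 24, 32, 48, 64, 96, 192.
Check each in increasing order: 163^1 ≡ 163;  163^2 ≡ 128;  163^3 ≡ 20;  163^4 ≡ 172;  163^6 ≡ 14;  163^8 ≡ 55;  163^12 ≡ 3;  163^16 ≡ 130;  163^24 ≡ 9;  163^32 ≡ 109;  163^48 ≡ 81;  163^64 ≡ 108;  163^96 ≡ 192;  163^192 ≡ 1.
Smallest exponent giving 1 is 192.

192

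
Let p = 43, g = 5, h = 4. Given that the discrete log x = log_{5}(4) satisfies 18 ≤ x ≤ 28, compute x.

Compute 5^18 mod 43 = 11, then multiply by 5 repeatedly:
  5^18=11  5^19=12  5^20=17  5^21=42  5^22=38
  5^23=18  5^24=4
Found 4 at exponent 24.

24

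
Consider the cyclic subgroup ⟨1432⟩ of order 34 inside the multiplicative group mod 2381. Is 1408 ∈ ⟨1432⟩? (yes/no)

no

1408 ∈ ⟨1432⟩ iff 1408^34 ≡ 1 (mod 2381), since |⟨1432⟩| = 34.
1408^34 mod 2381 = 1471.
Since 1471 ≠ 1, 1408 does not lie in the subgroup.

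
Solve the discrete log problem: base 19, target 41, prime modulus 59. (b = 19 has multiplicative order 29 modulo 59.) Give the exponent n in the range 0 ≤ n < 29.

8

Successive powers of 19 modulo 59:
  19^0=1  19^1=19  19^2=7  19^3=15  19^4=49  19^5=46
  19^6=48  19^7=27  19^8=41
So 19^8 ≡ 41 (mod 59), giving n = 8.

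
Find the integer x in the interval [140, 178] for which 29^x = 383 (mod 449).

143

Compute 29^140 mod 449 = 414, then multiply by 29 repeatedly:
  29^140=414  29^141=332  29^142=199  29^143=383
Found 383 at exponent 143.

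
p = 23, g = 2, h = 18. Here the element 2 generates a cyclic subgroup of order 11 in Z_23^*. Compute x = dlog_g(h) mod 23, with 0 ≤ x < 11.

6

Successive powers of 2 modulo 23:
  2^0=1  2^1=2  2^2=4  2^3=8  2^4=16  2^5=9
  2^6=18
So 2^6 ≡ 18 (mod 23), giving x = 6.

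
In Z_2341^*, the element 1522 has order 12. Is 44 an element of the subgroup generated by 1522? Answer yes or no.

no

⟨1522⟩ has order 12; its elements mod 2341 are {1, 153, 666, 819, 1106, 1107, 1234, 1235, 1522, 1675, 2188, 2340}.
44 is not in this set.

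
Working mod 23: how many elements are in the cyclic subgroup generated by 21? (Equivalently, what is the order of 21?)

The order of 21 must divide p − 1 = 22 = 2 · 11.
Divisors: 1, 2, 11, 22.
Check each in increasing order: 21^1 ≡ 21;  21^2 ≡ 4;  21^11 ≡ 22;  21^22 ≡ 1.
Smallest exponent giving 1 is 22.

22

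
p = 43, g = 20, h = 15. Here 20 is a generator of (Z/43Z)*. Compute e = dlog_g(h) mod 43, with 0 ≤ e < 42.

Baby-step giant-step with m = ceil(sqrt(42)) = 7.
Baby table (20^j mod 43 for j=0..6):
  0:1  1:20  2:13  3:2  4:40  5:26  6:4
Giant step factor: 20^(-7) ≡ 7 (mod 43).
Scan 15·7^i mod 43 for i = 0, 1, …:
  i=0: 15   i=1: 19   i=2: 4
Match at i=2, j=6: e = 2·7 + 6 = 20.

20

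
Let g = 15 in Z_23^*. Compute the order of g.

22

The order of 15 must divide p − 1 = 22 = 2 · 11.
Divisors: 1, 2, 11, 22.
Check each in increasing order: 15^1 ≡ 15;  15^2 ≡ 18;  15^11 ≡ 22;  15^22 ≡ 1.
Smallest exponent giving 1 is 22.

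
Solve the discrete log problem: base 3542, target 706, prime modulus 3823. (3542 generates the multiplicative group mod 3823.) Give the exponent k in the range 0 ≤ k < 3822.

Baby-step giant-step with m = ceil(sqrt(3822)) = 62.
Baby table (3542^j mod 3823 for j=0..61):
  0:1  1:3542  2:2501  3:651  4:573  5:3376  6:3271  7:2192
  8:3374  9:10  10:1013  11:2072  12:2687  13:1907  14:3176  15:2126
  16:2805  17:3156  18:100  19:2484  20:1605  21:109  22:3778  23:1176
  24:2145  25:1289  26:976  27:1000  28:1902  29:758  30:1090  31:3373
  32:291  33:2335  34:1421  35:2114  36:2354  37:3728  38:3757  39:3254
  40:3146  41:2910  42:412  43:2741  44:2025  45:602  46:2873  47:3163
  48:1956  49:876  50:2339  51:297  52:649  53:1135  54:2197  55:1969
  56:1046  57:445  58:1114  59:452  60:2970  61:2667
Giant step factor: 3542^(-62) ≡ 257 (mod 3823).
Scan 706·257^i mod 3823 for i = 0, 1, …:
  i=0: 706   i=1: 1761   i=2: 1463   i=3: 1337
  i=4: 3362   i=5: 36   i=6: 1606   i=7: 3681
  i=8: 1736   i=9: 2684     …   i=20: 208
  i=21: 3757
Match at i=21, j=38: k = 21·62 + 38 = 1340.

1340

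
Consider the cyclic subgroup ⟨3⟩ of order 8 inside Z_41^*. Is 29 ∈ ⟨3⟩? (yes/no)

29 ∈ ⟨3⟩ iff 29^8 ≡ 1 (mod 41), since |⟨3⟩| = 8.
29^8 mod 41 = 18.
Since 18 ≠ 1, 29 does not lie in the subgroup.

no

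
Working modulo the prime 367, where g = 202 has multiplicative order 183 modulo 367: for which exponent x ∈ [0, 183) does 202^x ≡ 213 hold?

110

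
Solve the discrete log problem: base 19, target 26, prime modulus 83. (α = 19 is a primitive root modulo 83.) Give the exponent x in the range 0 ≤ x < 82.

Baby-step giant-step with m = ceil(sqrt(82)) = 10.
Baby table (19^j mod 83 for j=0..9):
  0:1  1:19  2:29  3:53  4:11  5:43  6:70  7:2
  8:38  9:58
Giant step factor: 19^(-10) ≡ 65 (mod 83).
Scan 26·65^i mod 83 for i = 0, 1, …:
  i=0: 26   i=1: 30   i=2: 41   i=3: 9
  i=4: 4   i=5: 11
Match at i=5, j=4: x = 5·10 + 4 = 54.

54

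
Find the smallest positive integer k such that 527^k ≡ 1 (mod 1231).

410

The order of 527 must divide p − 1 = 1230 = 2 · 3 · 5 · 41.
Divisors: 1, 2, 3, 5, 6, 10, 15, 30, 41, 82, 123, 205, 246, 410, 615, 1230.
Check each in increasing order: 527^1 ≡ 527;  527^2 ≡ 754;  527^3 ≡ 976;  527^5 ≡ 997;  527^6 ≡ 1013;  527^10 ≡ 592;  527^15 ≡ 575;  527^30 ≡ 717;  527^41 ≡ 132;  527^82 ≡ 190;  527^123 ≡ 460;  527^205 ≡ 1230;  527^246 ≡ 1099;  527^410 ≡ 1.
Smallest exponent giving 1 is 410.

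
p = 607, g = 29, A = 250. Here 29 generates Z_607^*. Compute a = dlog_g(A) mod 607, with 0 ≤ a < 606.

413

Baby-step giant-step with m = ceil(sqrt(606)) = 25.
Baby table (29^j mod 607 for j=0..24):
  0:1  1:29  2:234  3:109  4:126  5:12  6:348  7:380
  8:94  9:298  10:144  11:534  12:311  13:521  14:541  15:514
  16:338  17:90  18:182  19:422  20:98  21:414  22:473  23:363
  24:208
Giant step factor: 29^(-25) ≡ 591 (mod 607).
Scan 250·591^i mod 607 for i = 0, 1, …:
  i=0: 250   i=1: 249   i=2: 265   i=3: 9
  i=4: 463   i=5: 483   i=6: 163   i=7: 427
  i=8: 452   i=9: 52     …   i=15: 233
  i=16: 521
Match at i=16, j=13: a = 16·25 + 13 = 413.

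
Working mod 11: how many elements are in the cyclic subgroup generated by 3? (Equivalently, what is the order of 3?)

The order of 3 must divide p − 1 = 10 = 2 · 5.
Divisors: 1, 2, 5, 10.
Check each in increasing order: 3^1 ≡ 3;  3^2 ≡ 9;  3^5 ≡ 1.
Smallest exponent giving 1 is 5.

5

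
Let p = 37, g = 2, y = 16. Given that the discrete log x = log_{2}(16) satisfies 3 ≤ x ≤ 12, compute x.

4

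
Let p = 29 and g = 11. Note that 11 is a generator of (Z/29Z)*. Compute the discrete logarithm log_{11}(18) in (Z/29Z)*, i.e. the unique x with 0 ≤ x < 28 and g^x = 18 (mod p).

15

Successive powers of 11 modulo 29:
  11^0=1  11^1=11  11^2=5  11^3=26  11^4=25  11^5=14
  11^6=9  11^7=12  11^8=16  11^9=2  11^10=22  11^11=10
  11^12=23  11^13=21  11^14=28  11^15=18
So 11^15 ≡ 18 (mod 29), giving x = 15.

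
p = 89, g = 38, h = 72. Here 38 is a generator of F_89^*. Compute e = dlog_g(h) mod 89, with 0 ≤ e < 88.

70

Baby-step giant-step with m = ceil(sqrt(88)) = 10.
Baby table (38^j mod 89 for j=0..9):
  0:1  1:38  2:20  3:48  4:44  5:70  6:79  7:65
  8:67  9:54
Giant step factor: 38^(-10) ≡ 18 (mod 89).
Scan 72·18^i mod 89 for i = 0, 1, …:
  i=0: 72   i=1: 50   i=2: 10   i=3: 2
  i=4: 36   i=5: 25   i=6: 5   i=7: 1
Match at i=7, j=0: e = 7·10 + 0 = 70.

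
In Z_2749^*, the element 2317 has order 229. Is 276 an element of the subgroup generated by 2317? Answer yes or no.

276 ∈ ⟨2317⟩ iff 276^229 ≡ 1 (mod 2749), since |⟨2317⟩| = 229.
276^229 mod 2749 = 2748.
Since 2748 ≠ 1, 276 does not lie in the subgroup.

no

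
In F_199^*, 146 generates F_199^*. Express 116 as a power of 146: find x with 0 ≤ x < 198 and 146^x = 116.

Baby-step giant-step with m = ceil(sqrt(198)) = 15.
Baby table (146^j mod 199 for j=0..14):
  0:1  1:146  2:23  3:174  4:131  5:22  6:28  7:108
  8:47  9:96  10:86  11:19  12:187  13:39  14:122
Giant step factor: 146^(-15) ≡ 67 (mod 199).
Scan 116·67^i mod 199 for i = 0, 1, …:
  i=0: 116   i=1: 11   i=2: 140   i=3: 27
  i=4: 18   i=5: 12   i=6: 8   i=7: 138
  i=8: 92   i=9: 194   i=10: 63   i=11: 42
  i=12: 28
Match at i=12, j=6: x = 12·15 + 6 = 186.

186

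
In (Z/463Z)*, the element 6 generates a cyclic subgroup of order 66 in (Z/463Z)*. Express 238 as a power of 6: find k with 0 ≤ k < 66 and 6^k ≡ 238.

27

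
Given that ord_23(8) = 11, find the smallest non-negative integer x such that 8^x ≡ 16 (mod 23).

5

Successive powers of 8 modulo 23:
  8^0=1  8^1=8  8^2=18  8^3=6  8^4=2  8^5=16
So 8^5 ≡ 16 (mod 23), giving x = 5.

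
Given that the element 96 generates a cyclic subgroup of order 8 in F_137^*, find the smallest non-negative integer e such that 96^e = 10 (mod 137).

7

Successive powers of 96 modulo 137:
  96^0=1  96^1=96  96^2=37  96^3=127  96^4=136  96^5=41
  96^6=100  96^7=10
So 96^7 ≡ 10 (mod 137), giving e = 7.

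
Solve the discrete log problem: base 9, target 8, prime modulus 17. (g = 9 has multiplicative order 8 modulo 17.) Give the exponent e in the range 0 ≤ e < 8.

5

Successive powers of 9 modulo 17:
  9^0=1  9^1=9  9^2=13  9^3=15  9^4=16  9^5=8
So 9^5 ≡ 8 (mod 17), giving e = 5.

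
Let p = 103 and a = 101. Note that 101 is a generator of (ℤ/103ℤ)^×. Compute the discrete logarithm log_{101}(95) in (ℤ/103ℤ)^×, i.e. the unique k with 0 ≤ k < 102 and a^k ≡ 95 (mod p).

Baby-step giant-step with m = ceil(sqrt(102)) = 11.
Baby table (101^j mod 103 for j=0..10):
  0:1  1:101  2:4  3:95  4:16  5:71  6:64  7:78
  8:50  9:3  10:97
Giant step factor: 101^(-11) ≡ 43 (mod 103).
Scan 95·43^i mod 103 for i = 0, 1, …:
  i=0: 95
Match at i=0, j=3: k = 0·11 + 3 = 3.

3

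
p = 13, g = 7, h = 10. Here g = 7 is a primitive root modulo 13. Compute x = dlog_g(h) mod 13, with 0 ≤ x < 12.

Successive powers of 7 modulo 13:
  7^0=1  7^1=7  7^2=10
So 7^2 ≡ 10 (mod 13), giving x = 2.

2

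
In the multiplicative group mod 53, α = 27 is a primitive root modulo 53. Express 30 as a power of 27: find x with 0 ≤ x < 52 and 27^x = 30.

39

Baby-step giant-step with m = ceil(sqrt(52)) = 8.
Baby table (27^j mod 53 for j=0..7):
  0:1  1:27  2:40  3:20  4:10  5:5  6:29  7:41
Giant step factor: 27^(-8) ≡ 44 (mod 53).
Scan 30·44^i mod 53 for i = 0, 1, …:
  i=0: 30   i=1: 48   i=2: 45   i=3: 19
  i=4: 41
Match at i=4, j=7: x = 4·8 + 7 = 39.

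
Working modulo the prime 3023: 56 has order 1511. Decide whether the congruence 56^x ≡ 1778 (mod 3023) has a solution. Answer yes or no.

1778 ∈ ⟨56⟩ iff 1778^1511 ≡ 1 (mod 3023), since |⟨56⟩| = 1511.
1778^1511 mod 3023 = 1.
Since 1 = 1, 1778 lies in the subgroup.

yes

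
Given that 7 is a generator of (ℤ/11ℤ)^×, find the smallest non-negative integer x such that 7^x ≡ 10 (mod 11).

5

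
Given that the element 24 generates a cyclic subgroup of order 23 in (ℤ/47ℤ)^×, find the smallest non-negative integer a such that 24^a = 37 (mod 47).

13

Successive powers of 24 modulo 47:
  24^0=1  24^1=24  24^2=12  24^3=6  24^4=3  24^5=25
  24^6=36  24^7=18  24^8=9  24^9=28  24^10=14  24^11=7
  24^12=27  24^13=37
So 24^13 ≡ 37 (mod 47), giving a = 13.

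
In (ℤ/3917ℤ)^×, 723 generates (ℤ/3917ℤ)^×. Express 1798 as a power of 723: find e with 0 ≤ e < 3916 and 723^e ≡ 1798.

2783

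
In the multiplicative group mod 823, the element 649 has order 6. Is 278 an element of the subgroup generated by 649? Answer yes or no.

278 ∈ ⟨649⟩ iff 278^6 ≡ 1 (mod 823), since |⟨649⟩| = 6.
278^6 mod 823 = 319.
Since 319 ≠ 1, 278 does not lie in the subgroup.

no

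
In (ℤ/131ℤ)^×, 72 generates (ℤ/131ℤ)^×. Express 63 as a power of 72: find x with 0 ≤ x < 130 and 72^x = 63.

60

Baby-step giant-step with m = ceil(sqrt(130)) = 12.
Baby table (72^j mod 131 for j=0..11):
  0:1  1:72  2:75  3:29  4:123  5:79  6:55  7:30
  8:64  9:23  10:84  11:22
Giant step factor: 72^(-12) ≡ 11 (mod 131).
Scan 63·11^i mod 131 for i = 0, 1, …:
  i=0: 63   i=1: 38   i=2: 25   i=3: 13
  i=4: 12   i=5: 1
Match at i=5, j=0: x = 5·12 + 0 = 60.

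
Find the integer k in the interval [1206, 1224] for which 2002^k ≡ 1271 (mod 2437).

1208

Compute 2002^1206 mod 2437 = 1159, then multiply by 2002 repeatedly:
  2002^1206=1159  2002^1207=294  2002^1208=1271
Found 1271 at exponent 1208.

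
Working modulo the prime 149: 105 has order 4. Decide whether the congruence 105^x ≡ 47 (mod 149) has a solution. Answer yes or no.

no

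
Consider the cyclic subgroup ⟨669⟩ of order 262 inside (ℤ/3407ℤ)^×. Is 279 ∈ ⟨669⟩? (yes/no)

yes

279 ∈ ⟨669⟩ iff 279^262 ≡ 1 (mod 3407), since |⟨669⟩| = 262.
279^262 mod 3407 = 1.
Since 1 = 1, 279 lies in the subgroup.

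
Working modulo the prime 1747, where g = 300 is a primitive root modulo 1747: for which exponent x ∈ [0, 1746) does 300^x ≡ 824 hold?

339

Baby-step giant-step with m = ceil(sqrt(1746)) = 42.
Baby table (300^j mod 1747 for j=0..41):
  0:1  1:300  2:903  3:115  4:1307  5:772  6:996  7:63
  8:1430  9:985  10:257  11:232  12:1467  13:1603  14:475  15:993
  16:910  17:468  18:640  19:1577  20:1410  21:226  22:1414  23:1426
  24:1532  25:139  26:1519  27:1480  28:262  29:1732  30:741  31:431
  32:22  33:1359  34:649  35:783  36:802  37:1261  38:948  39:1386
  40:14  41:706
Giant step factor: 300^(-42) ≡ 1324 (mod 1747).
Scan 824·1324^i mod 1747 for i = 0, 1, …:
  i=0: 824   i=1: 848   i=2: 1178   i=3: 1348
  i=4: 1065   i=5: 231   i=6: 119   i=7: 326
  i=8: 115
Match at i=8, j=3: x = 8·42 + 3 = 339.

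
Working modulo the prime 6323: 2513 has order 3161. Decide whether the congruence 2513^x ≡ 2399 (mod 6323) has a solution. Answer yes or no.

no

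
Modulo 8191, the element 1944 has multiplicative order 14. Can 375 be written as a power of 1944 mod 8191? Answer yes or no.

yes

⟨1944⟩ has order 14; its elements mod 8191 are {1, 375, 717, 1378, 1428, 1944, 3085, 5106, 6247, 6763, 6813, 7474, 7816, 8190}.
375 is in this set.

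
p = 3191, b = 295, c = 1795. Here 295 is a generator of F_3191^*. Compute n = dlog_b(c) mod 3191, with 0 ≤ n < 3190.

58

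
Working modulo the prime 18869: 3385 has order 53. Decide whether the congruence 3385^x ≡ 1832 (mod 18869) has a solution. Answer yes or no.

no

1832 ∈ ⟨3385⟩ iff 1832^53 ≡ 1 (mod 18869), since |⟨3385⟩| = 53.
1832^53 mod 18869 = 5959.
Since 5959 ≠ 1, 1832 does not lie in the subgroup.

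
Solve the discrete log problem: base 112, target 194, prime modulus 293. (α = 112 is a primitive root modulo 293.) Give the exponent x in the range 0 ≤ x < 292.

187

Baby-step giant-step with m = ceil(sqrt(292)) = 18.
Baby table (112^j mod 293 for j=0..17):
  0:1  1:112  2:238  3:286  4:95  5:92  6:49  7:214
  8:235  9:243  10:260  11:113  12:57  13:231  14:88  15:187
  16:141  17:263
Giant step factor: 112^(-18) ≡ 216 (mod 293).
Scan 194·216^i mod 293 for i = 0, 1, …:
  i=0: 194   i=1: 5   i=2: 201   i=3: 52
  i=4: 98   i=5: 72   i=6: 23   i=7: 280
  i=8: 122   i=9: 275   i=10: 214
Match at i=10, j=7: x = 10·18 + 7 = 187.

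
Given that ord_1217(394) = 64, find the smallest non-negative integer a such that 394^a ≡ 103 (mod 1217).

Baby-step giant-step with m = ceil(sqrt(64)) = 8.
Baby table (394^j mod 1217 for j=0..7):
  0:1  1:394  2:677  3:215  4:737  5:732  6:1196  7:245
Giant step factor: 394^(-8) ≡ 239 (mod 1217).
Scan 103·239^i mod 1217 for i = 0, 1, …:
  i=0: 103   i=1: 277   i=2: 485   i=3: 300
  i=4: 1114   i=5: 940   i=6: 732
Match at i=6, j=5: a = 6·8 + 5 = 53.

53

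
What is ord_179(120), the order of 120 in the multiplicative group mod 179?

178

The order of 120 must divide p − 1 = 178 = 2 · 89.
Divisors: 1, 2, 89, 178.
Check each in increasing order: 120^1 ≡ 120;  120^2 ≡ 80;  120^89 ≡ 178;  120^178 ≡ 1.
Smallest exponent giving 1 is 178.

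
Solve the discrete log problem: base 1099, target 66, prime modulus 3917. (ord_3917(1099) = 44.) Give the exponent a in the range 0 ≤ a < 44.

Successive powers of 1099 modulo 3917:
  1099^0=1  1099^1=1099  1099^2=1365  1099^3=3841  1099^4=2650  1099^5=2019
  1099^6=1859  1099^7=2284  1099^8=3236  1099^9=3645  1099^10=2681  1099^11=835
  1099^12=1087  1099^13=3845  1099^14=3129  1099^15=3562  1099^16=1555  1099^17=1133
  1099^18=3478  1099^19=3247  1099^20=66
So 1099^20 ≡ 66 (mod 3917), giving a = 20.

20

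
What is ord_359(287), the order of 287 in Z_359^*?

358

The order of 287 must divide p − 1 = 358 = 2 · 179.
Divisors: 1, 2, 179, 358.
Check each in increasing order: 287^1 ≡ 287;  287^2 ≡ 158;  287^179 ≡ 358;  287^358 ≡ 1.
Smallest exponent giving 1 is 358.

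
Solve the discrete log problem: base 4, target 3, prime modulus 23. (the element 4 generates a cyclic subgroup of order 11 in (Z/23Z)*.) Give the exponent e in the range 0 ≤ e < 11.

4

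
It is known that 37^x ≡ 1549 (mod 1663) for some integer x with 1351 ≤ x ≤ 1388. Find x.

Compute 37^1351 mod 1663 = 715, then multiply by 37 repeatedly:
  37^1351=715  37^1352=1510  37^1353=991  37^1354=81  37^1355=1334
  37^1356=1131  37^1357=272  37^1358=86  37^1359=1519  37^1360=1324
  37^1361=761  37^1362=1549
Found 1549 at exponent 1362.

1362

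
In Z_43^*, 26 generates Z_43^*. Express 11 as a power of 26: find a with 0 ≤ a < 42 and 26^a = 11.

24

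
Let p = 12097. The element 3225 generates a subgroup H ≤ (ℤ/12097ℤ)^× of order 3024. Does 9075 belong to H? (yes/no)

9075 ∈ ⟨3225⟩ iff 9075^3024 ≡ 1 (mod 12097), since |⟨3225⟩| = 3024.
9075^3024 mod 12097 = 1.
Since 1 = 1, 9075 lies in the subgroup.

yes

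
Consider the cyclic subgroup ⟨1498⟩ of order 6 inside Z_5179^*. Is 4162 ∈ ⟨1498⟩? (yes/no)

⟨1498⟩ has order 6; its elements mod 5179 are {1, 1497, 1498, 3681, 3682, 5178}.
4162 is not in this set.

no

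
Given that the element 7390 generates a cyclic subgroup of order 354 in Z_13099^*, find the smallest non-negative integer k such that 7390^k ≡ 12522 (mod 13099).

Baby-step giant-step with m = ceil(sqrt(354)) = 19.
Baby table (7390^j mod 13099 for j=0..18):
  0:1  1:7390  2:2369  3:6646  4:5789  5:12475  6:12587  7:1931
  8:5279  9:2988  10:9505  11:5112  12:164  13:6852  14:8645  15:2727
  16:6268  17:2456  18:7725
Giant step factor: 7390^(-19) ≡ 3865 (mod 13099).
Scan 12522·3865^i mod 13099 for i = 0, 1, …:
  i=0: 12522   i=1: 9824   i=2: 8858   i=3: 8483
  i=4: 13097   i=5: 5369   i=6: 2369
Match at i=6, j=2: k = 6·19 + 2 = 116.

116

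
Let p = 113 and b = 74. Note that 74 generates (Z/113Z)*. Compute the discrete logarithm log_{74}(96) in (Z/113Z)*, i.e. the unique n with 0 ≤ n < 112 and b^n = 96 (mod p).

83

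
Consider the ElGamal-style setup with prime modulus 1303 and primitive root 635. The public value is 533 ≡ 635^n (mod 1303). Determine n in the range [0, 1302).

Baby-step giant-step with m = ceil(sqrt(1302)) = 37.
Baby table (635^j mod 1303 for j=0..36):
  0:1  1:635  2:598  3:557  4:582  5:821  6:135  7:1030
  8:1247  9:924  10:390  11:80  12:1286  13:932  14:258  15:955
  16:530  17:376  18:311  19:732  20:952  21:1231  22:1188  23:1246
  24:289  25:1095  26:826  27:704  28:111  29:123  30:1228  31:586
  32:755  33:1224  34:652  35:969  36:299
Giant step factor: 635^(-37) ≡ 1041 (mod 1303).
Scan 533·1041^i mod 1303 for i = 0, 1, …:
  i=0: 533   i=1: 1078   i=2: 315   i=3: 862
  i=4: 878   i=5: 595   i=6: 470   i=7: 645
  i=8: 400   i=9: 743   i=10: 784   i=11: 466
  i=12: 390
Match at i=12, j=10: n = 12·37 + 10 = 454.

454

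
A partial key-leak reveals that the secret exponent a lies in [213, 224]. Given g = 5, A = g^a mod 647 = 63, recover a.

224

Compute 5^213 mod 647 = 482, then multiply by 5 repeatedly:
  5^213=482  5^214=469  5^215=404  5^216=79  5^217=395
  5^218=34  5^219=170  5^220=203  5^221=368  5^222=546
  5^223=142  5^224=63
Found 63 at exponent 224.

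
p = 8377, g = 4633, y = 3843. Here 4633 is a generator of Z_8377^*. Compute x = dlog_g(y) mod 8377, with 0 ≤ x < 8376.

6057

Baby-step giant-step with m = ceil(sqrt(8376)) = 92.
Baby table (4633^j mod 8377 for j=0..91):
  0:1  1:4633  2:2815  3:7283  4:7960  5:3126  6:7302  7:3840
  8:6349  9:3270  10:4294  11:7104  12:7976  13:1861  14:2080  15:3090
  16:8054  17:3024  18:3848  19:1528  20:659  21:3919  22:3768  23:7853
  24:1638  25:7669  26:3620  27:706  28:3868  29:2041  30:6697  31:7170
  32:3805  33:3357  34:5269  35:699  36:4945  37:7467  38:5978  39:1712
  40:7054  41:2505  42:3520  43:6518  44:7186  45:2540  46:6512  47:4519
  48:2404  49:4699  50:7021  51:402  52:2772  53:735  54:4193  55:8283
  56:102  57:3454  58:2312  59:5690  60:7728  61:526  62:7628  63:6338
  64:2569  65:6837  66:2384  67:4186  68:983  69:5528  70:2735  71:5231
  72:562  73:6876  74:7154  75:5070  76:202  77:6019  78:7371  79:5191
  80:7913  81:3177  82:652  83:4996  84:817  85:7134  86:4557  87:2541
  88:2768  89:7334  90:1310  91:4282
Giant step factor: 4633^(-92) ≡ 3914 (mod 8377).
Scan 3843·3914^i mod 8377 for i = 0, 1, …:
  i=0: 3843   i=1: 4787   i=2: 5346   i=3: 6875
  i=4: 1826   i=5: 1383   i=6: 1520   i=7: 1610
  i=8: 2036   i=9: 2377     …   i=64: 6463
  i=65: 6019
Match at i=65, j=77: x = 65·92 + 77 = 6057.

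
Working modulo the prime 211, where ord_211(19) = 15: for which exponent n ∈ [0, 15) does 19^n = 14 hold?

Successive powers of 19 modulo 211:
  19^0=1  19^1=19  19^2=150  19^3=107  19^4=134  19^5=14
So 19^5 ≡ 14 (mod 211), giving n = 5.

5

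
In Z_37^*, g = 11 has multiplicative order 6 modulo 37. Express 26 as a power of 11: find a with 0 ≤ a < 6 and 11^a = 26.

4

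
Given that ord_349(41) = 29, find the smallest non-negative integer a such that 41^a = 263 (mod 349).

Successive powers of 41 modulo 349:
  41^0=1  41^1=41  41^2=285  41^3=168  41^4=257  41^5=67
  41^6=304  41^7=249  41^8=88  41^9=118  41^10=301  41^11=126
  41^12=280  41^13=312  41^14=228  41^15=274  41^16=66  41^17=263
So 41^17 ≡ 263 (mod 349), giving a = 17.

17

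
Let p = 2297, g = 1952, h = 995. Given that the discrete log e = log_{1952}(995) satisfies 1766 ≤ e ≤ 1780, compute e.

1768

Compute 1952^1766 mod 2297 = 36, then multiply by 1952 repeatedly:
  1952^1766=36  1952^1767=1362  1952^1768=995
Found 995 at exponent 1768.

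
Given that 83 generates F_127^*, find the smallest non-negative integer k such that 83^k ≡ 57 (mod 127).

Baby-step giant-step with m = ceil(sqrt(126)) = 12.
Baby table (83^j mod 127 for j=0..11):
  0:1  1:83  2:31  3:33  4:72  5:7  6:73  7:90
  8:104  9:123  10:49  11:3
Giant step factor: 83^(-12) ≡ 76 (mod 127).
Scan 57·76^i mod 127 for i = 0, 1, …:
  i=0: 57   i=1: 14   i=2: 48   i=3: 92
  i=4: 7
Match at i=4, j=5: k = 4·12 + 5 = 53.

53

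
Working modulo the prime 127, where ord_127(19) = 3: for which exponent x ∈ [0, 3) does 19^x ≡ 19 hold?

Successive powers of 19 modulo 127:
  19^0=1  19^1=19
So 19^1 ≡ 19 (mod 127), giving x = 1.

1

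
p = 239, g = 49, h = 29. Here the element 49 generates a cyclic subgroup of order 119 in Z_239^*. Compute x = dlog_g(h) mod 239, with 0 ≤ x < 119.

Baby-step giant-step with m = ceil(sqrt(119)) = 11.
Baby table (49^j mod 239 for j=0..10):
  0:1  1:49  2:11  3:61  4:121  5:193  6:136  7:211
  8:62  9:170  10:204
Giant step factor: 49^(-11) ≡ 165 (mod 239).
Scan 29·165^i mod 239 for i = 0, 1, …:
  i=0: 29   i=1: 5   i=2: 108   i=3: 134
  i=4: 122   i=5: 54   i=6: 67   i=7: 61
Match at i=7, j=3: x = 7·11 + 3 = 80.

80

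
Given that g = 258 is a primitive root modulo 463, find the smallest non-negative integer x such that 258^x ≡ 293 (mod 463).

Baby-step giant-step with m = ceil(sqrt(462)) = 22.
Baby table (258^j mod 463 for j=0..21):
  0:1  1:258  2:355  3:379  4:89  5:275  6:111  7:395
  8:50  9:399  10:156  11:430  12:283  13:323  14:457  15:304
  16:185  17:41  18:392  19:202  20:260  21:408
Giant step factor: 258^(-22) ≡ 196 (mod 463).
Scan 293·196^i mod 463 for i = 0, 1, …:
  i=0: 293   i=1: 16   i=2: 358   i=3: 255
  i=4: 439   i=5: 389   i=6: 312   i=7: 36
  i=8: 111
Match at i=8, j=6: x = 8·22 + 6 = 182.

182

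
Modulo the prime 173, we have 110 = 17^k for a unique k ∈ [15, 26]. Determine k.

15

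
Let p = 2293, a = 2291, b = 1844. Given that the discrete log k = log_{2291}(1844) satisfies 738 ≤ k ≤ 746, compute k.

Compute 2291^738 mod 2293 = 1371, then multiply by 2291 repeatedly:
  2291^738=1371  2291^739=1844
Found 1844 at exponent 739.

739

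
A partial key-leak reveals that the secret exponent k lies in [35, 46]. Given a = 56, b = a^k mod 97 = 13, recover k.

37

Compute 56^35 mod 97 = 58, then multiply by 56 repeatedly:
  56^35=58  56^36=47  56^37=13
Found 13 at exponent 37.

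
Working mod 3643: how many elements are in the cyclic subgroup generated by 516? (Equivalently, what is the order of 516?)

1821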